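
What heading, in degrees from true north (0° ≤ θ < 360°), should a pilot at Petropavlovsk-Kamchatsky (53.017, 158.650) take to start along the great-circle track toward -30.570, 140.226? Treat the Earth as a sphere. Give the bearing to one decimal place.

Δλ = 140.226 − 158.650 = -18.424°.
θ = atan2( sin Δλ · cos φ₂ , cos φ₁ · sin φ₂ − sin φ₁ · cos φ₂ · cos Δλ )
  = atan2(-0.27212, -0.95849) = -164.151° → normalised to [0°, 360°): 195.849°.

195.8°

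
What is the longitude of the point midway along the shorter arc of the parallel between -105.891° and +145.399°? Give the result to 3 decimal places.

-160.246°

Signed shortest Δλ from -105.891° to +145.399° is -108.710°.
Midpoint longitude = -105.891° + (-108.710°)/2 = -105.891° − 54.355° = -160.246°.
(The naïve average (-105.891 + +145.399)/2 = 19.754° is on the wrong side of the globe.)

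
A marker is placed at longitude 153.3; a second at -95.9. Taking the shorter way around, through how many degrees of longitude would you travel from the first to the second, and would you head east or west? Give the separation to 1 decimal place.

Raw difference: -95.9 − 153.3 = -249.2°.
Normalise into (−180°, 180°]: -249.2° + 360° = 110.8°.
Positive ⇒ the second point lies to the east; separation 110.8°.

110.8° east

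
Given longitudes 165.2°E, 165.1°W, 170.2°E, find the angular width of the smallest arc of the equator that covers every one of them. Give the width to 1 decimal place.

29.7°

Sort the longitudes: -165.1°, +165.2°, +170.2°.
Eastward gaps between consecutive values (wrapping around): 330.3°, 5.0°, 24.7°.
Largest gap = 330.3° ⇒ minimal covering band is its complement: 360° − 330.3° = 29.7°.
Band runs from +165.2° eastward to -165.1°, crossing the antimeridian.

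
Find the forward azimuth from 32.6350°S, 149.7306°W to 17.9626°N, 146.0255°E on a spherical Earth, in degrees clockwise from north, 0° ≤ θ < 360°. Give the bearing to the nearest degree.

299°

Δλ = 146.0255 − -149.7306 = 295.7561°; wrapped into (−180°, 180°]: -64.2439°.
θ = atan2( sin Δλ · cos φ₂ , cos φ₁ · sin φ₂ − sin φ₁ · cos φ₂ · cos Δλ )
  = atan2(-0.85675, 0.48263) = -60.607° → normalised to [0°, 360°): 299.393°.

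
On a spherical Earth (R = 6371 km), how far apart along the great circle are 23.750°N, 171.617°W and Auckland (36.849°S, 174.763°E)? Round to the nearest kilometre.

6888 km

Δλ = 174.763 − -171.617 = 346.380°; wrapped into (−180°, 180°]: -13.620°.
Δφ = -36.849 − 23.750 = -60.599°.
a = sin²(Δφ/2) + cos φ₁ · cos φ₂ · sin²(Δλ/2) = 0.264839.
c = 2·atan2(√a, √(1−a)) = 1.08114 rad → d = 6371·c ≈ 6887.95 km.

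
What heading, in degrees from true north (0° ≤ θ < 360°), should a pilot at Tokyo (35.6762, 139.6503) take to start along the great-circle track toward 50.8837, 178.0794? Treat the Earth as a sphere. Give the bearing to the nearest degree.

49°

Δλ = 178.0794 − 139.6503 = 38.4291°.
θ = atan2( sin Δλ · cos φ₂ , cos φ₁ · sin φ₂ − sin φ₁ · cos φ₂ · cos Δλ )
  = atan2(0.39213, 0.34202) = 48.905° → normalised to [0°, 360°): 48.905°.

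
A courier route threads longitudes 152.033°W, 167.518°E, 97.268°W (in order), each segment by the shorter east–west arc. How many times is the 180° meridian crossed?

Leg 1: -152.033° → +167.518°, shortest Δλ = -40.449° (west) — crosses 180°.
Leg 2: +167.518° → -97.268°, shortest Δλ = 95.214° (east) — crosses 180°.
Total crossings: 2.

2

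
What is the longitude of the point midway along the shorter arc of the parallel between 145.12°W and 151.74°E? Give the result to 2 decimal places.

Signed shortest Δλ from -145.12° to +151.74° is -63.14°.
Midpoint longitude = -145.12° + (-63.14°)/2 = -145.12° − 31.57° = -176.69°.
(The naïve average (-145.12 + +151.74)/2 = 3.31° is on the wrong side of the globe.)

176.69°W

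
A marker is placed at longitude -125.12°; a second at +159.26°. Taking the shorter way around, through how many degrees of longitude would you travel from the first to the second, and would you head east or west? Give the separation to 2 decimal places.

75.62° west

Raw difference: 159.26 − -125.12 = 284.38°.
Normalise into (−180°, 180°]: 284.38° − 360° = -75.62°.
Negative ⇒ the second point lies to the west; separation 75.62°.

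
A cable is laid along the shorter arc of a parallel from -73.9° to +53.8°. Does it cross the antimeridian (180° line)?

No

Signed shortest Δλ = ((53.8 − -73.9 + 180) mod 360) − 180 = 127.7°.
Going east by 127.7° from -73.9° reaches +53.8° without touching 180°.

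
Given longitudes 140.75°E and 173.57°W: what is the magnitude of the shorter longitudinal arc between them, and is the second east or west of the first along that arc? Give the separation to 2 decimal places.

Raw difference: -173.57 − 140.75 = -314.32°.
Normalise into (−180°, 180°]: -314.32° + 360° = 45.68°.
Positive ⇒ the second point lies to the east; separation 45.68°.

45.68° east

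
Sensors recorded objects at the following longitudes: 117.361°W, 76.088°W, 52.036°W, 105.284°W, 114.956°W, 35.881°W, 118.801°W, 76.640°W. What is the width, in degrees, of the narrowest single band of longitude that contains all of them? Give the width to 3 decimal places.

Sort the longitudes: -118.801°, -117.361°, -114.956°, -105.284°, -76.640°, -76.088°, -52.036°, -35.881°.
Eastward gaps between consecutive values (wrapping around): 1.440°, 2.405°, 9.672°, 28.644°, 0.552°, 24.052°, 16.155°, 277.080°.
Largest gap = 277.080° ⇒ minimal covering band is its complement: 360° − 277.080° = 82.920°.
Band runs from -118.801° eastward to -35.881°.

82.920°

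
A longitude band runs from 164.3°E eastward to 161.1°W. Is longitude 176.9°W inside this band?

Band width going east from +164.3° to -161.1°: ((-161.1 − 164.3) mod 360) = 34.6°.
Offset of -176.9° east of the west edge: ((-176.9 − 164.3) mod 360) = 18.8°.
18.8° ≤ 34.6° ⇒ inside.

Yes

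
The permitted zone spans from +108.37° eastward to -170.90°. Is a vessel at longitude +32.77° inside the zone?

Band width going east from +108.37° to -170.90°: ((-170.90 − 108.37) mod 360) = 80.73°.
Offset of +32.77° east of the west edge: ((32.77 − 108.37) mod 360) = 284.40°.
284.40° > 80.73° ⇒ outside.

No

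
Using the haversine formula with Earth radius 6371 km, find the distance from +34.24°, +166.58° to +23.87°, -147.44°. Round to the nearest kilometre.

4575 km

Δλ = -147.44 − 166.58 = -314.02°; wrapped into (−180°, 180°]: 45.98°.
Δφ = 23.87 − 34.24 = -10.37°.
a = sin²(Δφ/2) + cos φ₁ · cos φ₂ · sin²(Δλ/2) = 0.123488.
c = 2·atan2(√a, √(1−a)) = 0.71815 rad → d = 6371·c ≈ 4575.34 km.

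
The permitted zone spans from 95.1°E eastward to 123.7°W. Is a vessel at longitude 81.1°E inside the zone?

Band width going east from +95.1° to -123.7°: ((-123.7 − 95.1) mod 360) = 141.2°.
Offset of +81.1° east of the west edge: ((81.1 − 95.1) mod 360) = 346.0°.
346.0° > 141.2° ⇒ outside.

No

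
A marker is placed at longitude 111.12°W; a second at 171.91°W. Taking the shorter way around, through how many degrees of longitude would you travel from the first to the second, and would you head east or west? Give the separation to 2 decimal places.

60.79° west

Raw difference: -171.91 − -111.12 = -60.79°.
Normalise into (−180°, 180°]: -60.79° stays -60.79°.
Negative ⇒ the second point lies to the west; separation 60.79°.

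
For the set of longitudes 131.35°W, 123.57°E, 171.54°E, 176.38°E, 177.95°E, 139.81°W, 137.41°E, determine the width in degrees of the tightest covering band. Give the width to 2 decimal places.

105.08°

Sort the longitudes: -139.81°, -131.35°, +123.57°, +137.41°, +171.54°, +176.38°, +177.95°.
Eastward gaps between consecutive values (wrapping around): 8.46°, 254.92°, 13.84°, 34.13°, 4.84°, 1.57°, 42.24°.
Largest gap = 254.92° ⇒ minimal covering band is its complement: 360° − 254.92° = 105.08°.
Band runs from +123.57° eastward to -131.35°, crossing the antimeridian.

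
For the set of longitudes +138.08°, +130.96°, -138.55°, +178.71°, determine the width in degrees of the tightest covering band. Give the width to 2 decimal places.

90.49°

Sort the longitudes: -138.55°, +130.96°, +138.08°, +178.71°.
Eastward gaps between consecutive values (wrapping around): 269.51°, 7.12°, 40.63°, 42.74°.
Largest gap = 269.51° ⇒ minimal covering band is its complement: 360° − 269.51° = 90.49°.
Band runs from +130.96° eastward to -138.55°, crossing the antimeridian.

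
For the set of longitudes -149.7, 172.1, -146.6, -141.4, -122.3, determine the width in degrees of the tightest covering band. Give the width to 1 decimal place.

65.6°

Sort the longitudes: -149.7°, -146.6°, -141.4°, -122.3°, +172.1°.
Eastward gaps between consecutive values (wrapping around): 3.1°, 5.2°, 19.1°, 294.4°, 38.2°.
Largest gap = 294.4° ⇒ minimal covering band is its complement: 360° − 294.4° = 65.6°.
Band runs from +172.1° eastward to -122.3°, crossing the antimeridian.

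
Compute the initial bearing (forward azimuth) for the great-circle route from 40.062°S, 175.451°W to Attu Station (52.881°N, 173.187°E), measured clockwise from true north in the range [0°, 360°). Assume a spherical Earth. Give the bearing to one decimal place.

353.2°

Δλ = 173.187 − -175.451 = 348.638°; wrapped into (−180°, 180°]: -11.362°.
θ = atan2( sin Δλ · cos φ₂ , cos φ₁ · sin φ₂ − sin φ₁ · cos φ₂ · cos Δλ )
  = atan2(-0.11889, 0.99107) = -6.840° → normalised to [0°, 360°): 353.160°.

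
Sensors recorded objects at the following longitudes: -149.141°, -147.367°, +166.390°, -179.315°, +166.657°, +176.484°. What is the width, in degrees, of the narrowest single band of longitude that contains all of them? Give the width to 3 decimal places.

Sort the longitudes: -179.315°, -149.141°, -147.367°, +166.390°, +166.657°, +176.484°.
Eastward gaps between consecutive values (wrapping around): 30.174°, 1.774°, 313.757°, 0.267°, 9.827°, 4.201°.
Largest gap = 313.757° ⇒ minimal covering band is its complement: 360° − 313.757° = 46.243°.
Band runs from +166.390° eastward to -147.367°, crossing the antimeridian.

46.243°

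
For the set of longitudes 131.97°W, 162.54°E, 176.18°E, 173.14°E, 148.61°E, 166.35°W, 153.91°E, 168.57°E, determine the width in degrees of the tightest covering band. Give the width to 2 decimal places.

79.42°

Sort the longitudes: -166.35°, -131.97°, +148.61°, +153.91°, +162.54°, +168.57°, +173.14°, +176.18°.
Eastward gaps between consecutive values (wrapping around): 34.38°, 280.58°, 5.30°, 8.63°, 6.03°, 4.57°, 3.04°, 17.47°.
Largest gap = 280.58° ⇒ minimal covering band is its complement: 360° − 280.58° = 79.42°.
Band runs from +148.61° eastward to -131.97°, crossing the antimeridian.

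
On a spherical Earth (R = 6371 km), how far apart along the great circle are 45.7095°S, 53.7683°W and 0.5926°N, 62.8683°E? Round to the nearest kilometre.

12086 km

Δλ = 62.8683 − -53.7683 = 116.6366°.
Δφ = 0.5926 − -45.7095 = 46.3021°.
a = sin²(Δφ/2) + cos φ₁ · cos φ₂ · sin²(Δλ/2) = 0.660227.
c = 2·atan2(√a, √(1−a)) = 1.89701 rad → d = 6371·c ≈ 12085.82 km.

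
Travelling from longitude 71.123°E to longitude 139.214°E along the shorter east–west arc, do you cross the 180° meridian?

Signed shortest Δλ = ((139.214 − 71.123 + 180) mod 360) − 180 = 68.091°.
Going east by 68.091° from +71.123° reaches +139.214° without touching 180°.

No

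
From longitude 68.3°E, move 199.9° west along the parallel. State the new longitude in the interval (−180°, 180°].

131.6°W

Start at +68.3°; shift −199.9° → -131.6°.
-131.6° already lies in (−180°, 180°].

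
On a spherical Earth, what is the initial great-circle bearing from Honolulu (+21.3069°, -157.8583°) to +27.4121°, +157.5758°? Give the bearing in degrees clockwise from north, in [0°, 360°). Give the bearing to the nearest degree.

Δλ = 157.5758 − -157.8583 = 315.4341°; wrapped into (−180°, 180°]: -44.5659°.
θ = atan2( sin Δλ · cos φ₂ , cos φ₁ · sin φ₂ − sin φ₁ · cos φ₂ · cos Δλ )
  = atan2(-0.62294, 0.19911) = -72.275° → normalised to [0°, 360°): 287.725°.

288°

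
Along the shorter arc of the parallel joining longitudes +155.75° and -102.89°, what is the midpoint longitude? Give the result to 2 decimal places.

Signed shortest Δλ from +155.75° to -102.89° is +101.36°.
Midpoint longitude = +155.75° + (+101.36°)/2 = +155.75° + 50.68° = +206.43°.
Normalise into (−180°, 180°]: -153.57°.
(The naïve average (+155.75 + -102.89)/2 = 26.43° is on the wrong side of the globe.)

-153.57°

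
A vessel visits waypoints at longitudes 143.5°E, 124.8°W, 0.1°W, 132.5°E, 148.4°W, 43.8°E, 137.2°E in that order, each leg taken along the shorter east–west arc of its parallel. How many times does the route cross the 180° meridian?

3

Leg 1: +143.5° → -124.8°, shortest Δλ = 91.7° (east) — crosses 180°.
Leg 2: -124.8° → -0.1°, shortest Δλ = 124.7° (east) — does not cross 180°.
Leg 3: -0.1° → +132.5°, shortest Δλ = 132.6° (east) — does not cross 180°.
Leg 4: +132.5° → -148.4°, shortest Δλ = 79.1° (east) — crosses 180°.
Leg 5: -148.4° → +43.8°, shortest Δλ = -167.8° (west) — crosses 180°.
Leg 6: +43.8° → +137.2°, shortest Δλ = 93.4° (east) — does not cross 180°.
Total crossings: 3.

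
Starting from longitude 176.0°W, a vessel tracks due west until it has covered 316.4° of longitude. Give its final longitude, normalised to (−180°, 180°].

Start at -176.0°; shift −316.4° → -492.4°.
-492.4° lies outside (−180°, 180°]; add 360° → -132.4°.

132.4°W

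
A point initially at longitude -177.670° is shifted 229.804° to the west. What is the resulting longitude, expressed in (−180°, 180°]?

Start at -177.670°; shift −229.804° → -407.474°.
-407.474° lies outside (−180°, 180°]; add 360° → -47.474°.

-47.474°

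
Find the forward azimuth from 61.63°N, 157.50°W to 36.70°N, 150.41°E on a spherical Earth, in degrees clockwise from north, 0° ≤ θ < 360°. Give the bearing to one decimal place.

Δλ = 150.41 − -157.50 = 307.91°; wrapped into (−180°, 180°]: -52.09°.
θ = atan2( sin Δλ · cos φ₂ , cos φ₁ · sin φ₂ − sin φ₁ · cos φ₂ · cos Δλ )
  = atan2(-0.63258, -0.14949) = -103.296° → normalised to [0°, 360°): 256.704°.

256.7°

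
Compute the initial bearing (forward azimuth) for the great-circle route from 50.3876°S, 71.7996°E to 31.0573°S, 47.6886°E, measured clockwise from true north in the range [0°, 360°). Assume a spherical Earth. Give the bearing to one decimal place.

308.0°

Δλ = 47.6886 − 71.7996 = -24.1110°.
θ = atan2( sin Δλ · cos φ₂ , cos φ₁ · sin φ₂ − sin φ₁ · cos φ₂ · cos Δλ )
  = atan2(-0.34995, 0.27344) = -51.997° → normalised to [0°, 360°): 308.003°.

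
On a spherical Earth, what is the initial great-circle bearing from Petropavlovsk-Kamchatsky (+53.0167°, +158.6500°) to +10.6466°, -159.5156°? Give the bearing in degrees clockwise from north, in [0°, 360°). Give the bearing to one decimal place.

125.9°

Δλ = -159.5156 − 158.6500 = -318.1656°; wrapped into (−180°, 180°]: 41.8344°.
θ = atan2( sin Δλ · cos φ₂ , cos φ₁ · sin φ₂ − sin φ₁ · cos φ₂ · cos Δλ )
  = atan2(0.65550, -0.47379) = 125.859° → normalised to [0°, 360°): 125.859°.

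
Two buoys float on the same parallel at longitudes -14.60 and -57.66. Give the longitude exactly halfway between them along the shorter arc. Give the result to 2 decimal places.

Signed shortest Δλ from -14.60° to -57.66° is -43.06°.
Midpoint longitude = -14.60° + (-43.06°)/2 = -14.60° − 21.53° = -36.13°.

-36.13°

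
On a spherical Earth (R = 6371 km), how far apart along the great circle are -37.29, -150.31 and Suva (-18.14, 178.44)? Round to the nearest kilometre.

3712 km

Δλ = 178.44 − -150.31 = 328.75°; wrapped into (−180°, 180°]: -31.25°.
Δφ = -18.14 − -37.29 = 19.15°.
a = sin²(Δφ/2) + cos φ₁ · cos φ₂ · sin²(Δλ/2) = 0.082515.
c = 2·atan2(√a, √(1−a)) = 0.58272 rad → d = 6371·c ≈ 3712.49 km.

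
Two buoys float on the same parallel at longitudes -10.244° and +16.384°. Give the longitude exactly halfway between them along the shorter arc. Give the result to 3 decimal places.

+3.070°

Signed shortest Δλ from -10.244° to +16.384° is +26.628°.
Midpoint longitude = -10.244° + (+26.628°)/2 = -10.244° + 13.314° = +3.070°.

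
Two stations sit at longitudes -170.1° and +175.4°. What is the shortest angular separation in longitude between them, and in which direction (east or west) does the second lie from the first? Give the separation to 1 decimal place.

Raw difference: 175.4 − -170.1 = 345.5°.
Normalise into (−180°, 180°]: 345.5° − 360° = -14.5°.
Negative ⇒ the second point lies to the west; separation 14.5°.

14.5° west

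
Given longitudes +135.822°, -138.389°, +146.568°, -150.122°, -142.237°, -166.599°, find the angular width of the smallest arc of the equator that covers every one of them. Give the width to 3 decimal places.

Sort the longitudes: -166.599°, -150.122°, -142.237°, -138.389°, +135.822°, +146.568°.
Eastward gaps between consecutive values (wrapping around): 16.477°, 7.885°, 3.848°, 274.211°, 10.746°, 46.833°.
Largest gap = 274.211° ⇒ minimal covering band is its complement: 360° − 274.211° = 85.789°.
Band runs from +135.822° eastward to -138.389°, crossing the antimeridian.

85.789°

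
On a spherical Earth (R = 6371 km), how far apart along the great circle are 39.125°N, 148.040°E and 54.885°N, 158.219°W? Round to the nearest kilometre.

Δλ = -158.219 − 148.040 = -306.259°; wrapped into (−180°, 180°]: 53.741°.
Δφ = 54.885 − 39.125 = 15.760°.
a = sin²(Δφ/2) + cos φ₁ · cos φ₂ · sin²(Δλ/2) = 0.109955.
c = 2·atan2(√a, √(1−a)) = 0.67599 rad → d = 6371·c ≈ 4306.70 km.

4307 km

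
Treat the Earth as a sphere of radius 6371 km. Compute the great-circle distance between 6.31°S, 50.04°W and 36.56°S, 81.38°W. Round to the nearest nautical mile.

Δλ = -81.38 − -50.04 = -31.34°.
Δφ = -36.56 − -6.31 = -30.25°.
a = sin²(Δφ/2) + cos φ₁ · cos φ₂ · sin²(Δλ/2) = 0.126325.
c = 2·atan2(√a, √(1−a)) = 0.72673 rad → d = 6371·c ≈ 4630.00 km ≈ 2500.00 nmi.

2500 nmi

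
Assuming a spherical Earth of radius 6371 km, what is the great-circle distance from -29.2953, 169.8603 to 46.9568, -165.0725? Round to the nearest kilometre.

Δλ = -165.0725 − 169.8603 = -334.9328°; wrapped into (−180°, 180°]: 25.0672°.
Δφ = 46.9568 − -29.2953 = 76.2521°.
a = sin²(Δφ/2) + cos φ₁ · cos φ₂ · sin²(Δλ/2) = 0.409208.
c = 2·atan2(√a, √(1−a)) = 1.38820 rad → d = 6371·c ≈ 8844.22 km.

8844 km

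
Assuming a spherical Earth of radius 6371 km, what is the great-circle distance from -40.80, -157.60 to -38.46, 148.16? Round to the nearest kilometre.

Δλ = 148.16 − -157.60 = 305.76°; wrapped into (−180°, 180°]: -54.24°.
Δφ = -38.46 − -40.80 = 2.34°.
a = sin²(Δφ/2) + cos φ₁ · cos φ₂ · sin²(Δλ/2) = 0.123595.
c = 2·atan2(√a, √(1−a)) = 0.71848 rad → d = 6371·c ≈ 4577.41 km.

4577 km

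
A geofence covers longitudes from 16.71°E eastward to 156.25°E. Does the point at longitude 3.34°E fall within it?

Band width going east from +16.71° to +156.25°: ((156.25 − 16.71) mod 360) = 139.54°.
Offset of +3.34° east of the west edge: ((3.34 − 16.71) mod 360) = 346.63°.
346.63° > 139.54° ⇒ outside.

No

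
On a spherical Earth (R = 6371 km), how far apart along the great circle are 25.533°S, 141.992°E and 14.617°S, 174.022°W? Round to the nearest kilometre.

4728 km

Δλ = -174.022 − 141.992 = -316.014°; wrapped into (−180°, 180°]: 43.986°.
Δφ = -14.617 − -25.533 = 10.916°.
a = sin²(Δφ/2) + cos φ₁ · cos φ₂ · sin²(Δλ/2) = 0.131500.
c = 2·atan2(√a, √(1−a)) = 0.74217 rad → d = 6371·c ≈ 4728.39 km.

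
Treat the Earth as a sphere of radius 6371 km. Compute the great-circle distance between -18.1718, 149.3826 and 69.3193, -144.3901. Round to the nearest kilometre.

Δλ = -144.3901 − 149.3826 = -293.7727°; wrapped into (−180°, 180°]: 66.2273°.
Δφ = 69.3193 − -18.1718 = 87.4911°.
a = sin²(Δφ/2) + cos φ₁ · cos φ₂ · sin²(Δλ/2) = 0.578255.
c = 2·atan2(√a, √(1−a)) = 1.72795 rad → d = 6371·c ≈ 11008.78 km.

11009 km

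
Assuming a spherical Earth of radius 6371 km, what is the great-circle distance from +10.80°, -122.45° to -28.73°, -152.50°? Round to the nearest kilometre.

Δλ = -152.50 − -122.45 = -30.05°.
Δφ = -28.73 − 10.80 = -39.53°.
a = sin²(Δφ/2) + cos φ₁ · cos φ₂ · sin²(Δλ/2) = 0.172243.
c = 2·atan2(√a, √(1−a)) = 0.85593 rad → d = 6371·c ≈ 5453.15 km.

5453 km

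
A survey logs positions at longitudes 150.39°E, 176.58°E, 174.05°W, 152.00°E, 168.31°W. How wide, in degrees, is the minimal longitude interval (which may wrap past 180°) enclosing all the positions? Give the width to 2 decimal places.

Sort the longitudes: -174.05°, -168.31°, +150.39°, +152.00°, +176.58°.
Eastward gaps between consecutive values (wrapping around): 5.74°, 318.70°, 1.61°, 24.58°, 9.37°.
Largest gap = 318.70° ⇒ minimal covering band is its complement: 360° − 318.70° = 41.30°.
Band runs from +150.39° eastward to -168.31°, crossing the antimeridian.

41.30°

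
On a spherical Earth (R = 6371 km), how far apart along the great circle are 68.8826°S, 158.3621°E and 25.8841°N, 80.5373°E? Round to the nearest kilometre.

12210 km

Δλ = 80.5373 − 158.3621 = -77.8248°.
Δφ = 25.8841 − -68.8826 = 94.7667°.
a = sin²(Δφ/2) + cos φ₁ · cos φ₂ · sin²(Δλ/2) = 0.669437.
c = 2·atan2(√a, √(1−a)) = 1.91652 rad → d = 6371·c ≈ 12210.13 km.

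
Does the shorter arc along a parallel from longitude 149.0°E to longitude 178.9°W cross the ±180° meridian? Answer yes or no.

Naïve |-178.9 − 149.0| = 327.9° > 180°, so the shorter arc goes the other way round — across 180°.
Signed shortest Δλ = ((-178.9 − 149.0 + 180) mod 360) − 180 = 32.1°.
Going east by 32.1° from +149.0° passes through 180° before reaching -178.9°.

Yes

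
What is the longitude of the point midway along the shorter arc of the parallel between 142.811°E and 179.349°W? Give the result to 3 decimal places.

Signed shortest Δλ from +142.811° to -179.349° is +37.840°.
Midpoint longitude = +142.811° + (+37.840°)/2 = +142.811° + 18.920° = +161.731°.
(The naïve average (+142.811 + -179.349)/2 = -18.269° is on the wrong side of the globe.)

161.731°E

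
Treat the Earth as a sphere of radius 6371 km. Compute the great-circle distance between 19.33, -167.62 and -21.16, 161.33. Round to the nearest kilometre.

5629 km

Δλ = 161.33 − -167.62 = 328.95°; wrapped into (−180°, 180°]: -31.05°.
Δφ = -21.16 − 19.33 = -40.49°.
a = sin²(Δφ/2) + cos φ₁ · cos φ₂ · sin²(Δλ/2) = 0.182785.
c = 2·atan2(√a, √(1−a)) = 0.88353 rad → d = 6371·c ≈ 5628.94 km.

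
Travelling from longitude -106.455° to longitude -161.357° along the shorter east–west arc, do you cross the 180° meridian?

No

Signed shortest Δλ = ((-161.357 − -106.455 + 180) mod 360) − 180 = -54.902°.
Going west by 54.902° from -106.455° reaches -161.357° without touching 180°.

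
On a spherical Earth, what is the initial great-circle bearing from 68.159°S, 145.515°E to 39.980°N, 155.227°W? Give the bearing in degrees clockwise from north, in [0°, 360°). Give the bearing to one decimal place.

Δλ = -155.227 − 145.515 = -300.742°; wrapped into (−180°, 180°]: 59.258°.
θ = atan2( sin Δλ · cos φ₂ , cos φ₁ · sin φ₂ − sin φ₁ · cos φ₂ · cos Δλ )
  = atan2(0.65859, 0.60262) = 47.541° → normalised to [0°, 360°): 47.541°.

47.5°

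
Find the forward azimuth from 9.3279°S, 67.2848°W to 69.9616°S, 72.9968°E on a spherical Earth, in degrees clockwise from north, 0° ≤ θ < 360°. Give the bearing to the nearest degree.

167°

Δλ = 72.9968 − -67.2848 = 140.2816°.
θ = atan2( sin Δλ · cos φ₂ , cos φ₁ · sin φ₂ − sin φ₁ · cos φ₂ · cos Δλ )
  = atan2(0.21896, -0.96976) = 167.277° → normalised to [0°, 360°): 167.277°.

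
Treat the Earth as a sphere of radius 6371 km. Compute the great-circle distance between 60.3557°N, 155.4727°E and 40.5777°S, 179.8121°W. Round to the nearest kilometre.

11447 km

Δλ = -179.8121 − 155.4727 = -335.2848°; wrapped into (−180°, 180°]: 24.7152°.
Δφ = -40.5777 − 60.3557 = -100.9334°.
a = sin²(Δφ/2) + cos φ₁ · cos φ₂ · sin²(Δλ/2) = 0.612040.
c = 2·atan2(√a, √(1−a)) = 1.79680 rad → d = 6371·c ≈ 11447.38 km.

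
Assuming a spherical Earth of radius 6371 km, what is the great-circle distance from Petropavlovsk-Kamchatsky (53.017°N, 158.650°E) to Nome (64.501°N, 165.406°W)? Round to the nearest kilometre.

Δλ = -165.406 − 158.650 = -324.056°; wrapped into (−180°, 180°]: 35.944°.
Δφ = 64.501 − 53.017 = 11.484°.
a = sin²(Δφ/2) + cos φ₁ · cos φ₂ · sin²(Δλ/2) = 0.034666.
c = 2·atan2(√a, √(1−a)) = 0.37456 rad → d = 6371·c ≈ 2386.32 km.

2386 km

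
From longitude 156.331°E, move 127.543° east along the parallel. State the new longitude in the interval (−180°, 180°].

Start at +156.331°; shift +127.543° → +283.874°.
+283.874° lies outside (−180°, 180°]; subtract 360° → -76.126°.

76.126°W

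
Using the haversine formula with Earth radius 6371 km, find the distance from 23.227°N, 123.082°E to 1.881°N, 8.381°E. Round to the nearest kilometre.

Δλ = 8.381 − 123.082 = -114.701°.
Δφ = 1.881 − 23.227 = -21.346°.
a = sin²(Δφ/2) + cos φ₁ · cos φ₂ · sin²(Δλ/2) = 0.685431.
c = 2·atan2(√a, √(1−a)) = 1.95073 rad → d = 6371·c ≈ 12428.12 km.

12428 km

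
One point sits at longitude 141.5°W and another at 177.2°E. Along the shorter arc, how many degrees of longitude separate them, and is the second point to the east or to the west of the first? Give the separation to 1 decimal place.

Raw difference: 177.2 − -141.5 = 318.7°.
Normalise into (−180°, 180°]: 318.7° − 360° = -41.3°.
Negative ⇒ the second point lies to the west; separation 41.3°.

41.3° west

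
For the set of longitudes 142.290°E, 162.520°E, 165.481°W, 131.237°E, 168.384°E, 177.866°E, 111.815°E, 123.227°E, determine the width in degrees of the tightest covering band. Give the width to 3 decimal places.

Sort the longitudes: -165.481°, +111.815°, +123.227°, +131.237°, +142.290°, +162.520°, +168.384°, +177.866°.
Eastward gaps between consecutive values (wrapping around): 277.296°, 11.412°, 8.010°, 11.053°, 20.230°, 5.864°, 9.482°, 16.653°.
Largest gap = 277.296° ⇒ minimal covering band is its complement: 360° − 277.296° = 82.704°.
Band runs from +111.815° eastward to -165.481°, crossing the antimeridian.

82.704°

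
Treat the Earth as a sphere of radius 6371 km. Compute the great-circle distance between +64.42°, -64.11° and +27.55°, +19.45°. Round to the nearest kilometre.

Δλ = 19.45 − -64.11 = 83.56°.
Δφ = 27.55 − 64.42 = -36.87°.
a = sin²(Δφ/2) + cos φ₁ · cos φ₂ · sin²(Δλ/2) = 0.269938.
c = 2·atan2(√a, √(1−a)) = 1.09266 rad → d = 6371·c ≈ 6961.34 km.

6961 km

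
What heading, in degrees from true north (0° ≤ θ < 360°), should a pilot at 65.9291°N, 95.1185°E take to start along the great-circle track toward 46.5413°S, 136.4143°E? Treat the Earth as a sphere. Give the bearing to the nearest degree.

Δλ = 136.4143 − 95.1185 = 41.2958°.
θ = atan2( sin Δλ · cos φ₂ , cos φ₁ · sin φ₂ − sin φ₁ · cos φ₂ · cos Δλ )
  = atan2(0.45393, -0.76790) = 149.411° → normalised to [0°, 360°): 149.411°.

149°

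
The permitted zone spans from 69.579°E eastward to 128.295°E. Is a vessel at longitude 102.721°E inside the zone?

Yes

Band width going east from +69.579° to +128.295°: ((128.295 − 69.579) mod 360) = 58.716°.
Offset of +102.721° east of the west edge: ((102.721 − 69.579) mod 360) = 33.142°.
33.142° ≤ 58.716° ⇒ inside.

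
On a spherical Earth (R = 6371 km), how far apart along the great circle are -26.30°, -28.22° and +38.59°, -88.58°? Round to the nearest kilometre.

9560 km

Δλ = -88.58 − -28.22 = -60.36°.
Δφ = 38.59 − -26.30 = 64.89°.
a = sin²(Δφ/2) + cos φ₁ · cos φ₂ · sin²(Δλ/2) = 0.464911.
c = 2·atan2(√a, √(1−a)) = 1.50056 rad → d = 6371·c ≈ 9560.07 km.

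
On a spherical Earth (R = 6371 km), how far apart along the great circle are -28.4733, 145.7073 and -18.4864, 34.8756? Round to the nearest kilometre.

Δλ = 34.8756 − 145.7073 = -110.8317°.
Δφ = -18.4864 − -28.4733 = 9.9869°.
a = sin²(Δφ/2) + cos φ₁ · cos φ₂ · sin²(Δλ/2) = 0.572655.
c = 2·atan2(√a, √(1−a)) = 1.71662 rad → d = 6371·c ≈ 10936.60 km.

10937 km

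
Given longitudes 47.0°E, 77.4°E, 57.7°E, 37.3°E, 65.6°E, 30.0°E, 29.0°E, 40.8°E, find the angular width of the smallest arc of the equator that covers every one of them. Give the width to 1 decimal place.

48.4°

Sort the longitudes: +29.0°, +30.0°, +37.3°, +40.8°, +47.0°, +57.7°, +65.6°, +77.4°.
Eastward gaps between consecutive values (wrapping around): 1.0°, 7.3°, 3.5°, 6.2°, 10.7°, 7.9°, 11.8°, 311.6°.
Largest gap = 311.6° ⇒ minimal covering band is its complement: 360° − 311.6° = 48.4°.
Band runs from +29.0° eastward to +77.4°.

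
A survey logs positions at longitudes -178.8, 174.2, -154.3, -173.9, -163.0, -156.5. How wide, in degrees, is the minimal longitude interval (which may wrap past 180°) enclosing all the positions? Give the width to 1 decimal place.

31.5°

Sort the longitudes: -178.8°, -173.9°, -163.0°, -156.5°, -154.3°, +174.2°.
Eastward gaps between consecutive values (wrapping around): 4.9°, 10.9°, 6.5°, 2.2°, 328.5°, 7.0°.
Largest gap = 328.5° ⇒ minimal covering band is its complement: 360° − 328.5° = 31.5°.
Band runs from +174.2° eastward to -154.3°, crossing the antimeridian.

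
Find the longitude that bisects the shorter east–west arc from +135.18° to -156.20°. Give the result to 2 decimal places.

+169.49°

Signed shortest Δλ from +135.18° to -156.20° is +68.62°.
Midpoint longitude = +135.18° + (+68.62°)/2 = +135.18° + 34.31° = +169.49°.
(The naïve average (+135.18 + -156.20)/2 = -10.51° is on the wrong side of the globe.)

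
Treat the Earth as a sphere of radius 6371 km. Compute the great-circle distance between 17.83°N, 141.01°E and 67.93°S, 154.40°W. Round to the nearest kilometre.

Δλ = -154.40 − 141.01 = -295.41°; wrapped into (−180°, 180°]: 64.59°.
Δφ = -67.93 − 17.83 = -85.76°.
a = sin²(Δφ/2) + cos φ₁ · cos φ₂ · sin²(Δλ/2) = 0.565137.
c = 2·atan2(√a, √(1−a)) = 1.70144 rad → d = 6371·c ≈ 10839.89 km.

10840 km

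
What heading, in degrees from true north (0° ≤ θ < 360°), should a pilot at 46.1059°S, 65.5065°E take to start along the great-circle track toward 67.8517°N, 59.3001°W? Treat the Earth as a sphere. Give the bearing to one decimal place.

Δλ = -59.3001 − 65.5065 = -124.8066°.
θ = atan2( sin Δλ · cos φ₂ , cos φ₁ · sin φ₂ − sin φ₁ · cos φ₂ · cos Δλ )
  = atan2(-0.30955, 0.48709) = -32.436° → normalised to [0°, 360°): 327.564°.

327.6°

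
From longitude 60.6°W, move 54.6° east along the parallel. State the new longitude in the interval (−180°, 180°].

6.0°W

Start at -60.6°; shift +54.6° → -6.0°.
-6.0° already lies in (−180°, 180°].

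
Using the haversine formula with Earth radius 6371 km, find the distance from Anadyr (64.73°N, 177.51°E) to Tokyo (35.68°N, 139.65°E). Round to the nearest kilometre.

4087 km

Δλ = 139.65 − 177.51 = -37.86°.
Δφ = 35.68 − 64.73 = -29.05°.
a = sin²(Δφ/2) + cos φ₁ · cos φ₂ · sin²(Δλ/2) = 0.099395.
c = 2·atan2(√a, √(1−a)) = 0.64148 rad → d = 6371·c ≈ 4086.89 km.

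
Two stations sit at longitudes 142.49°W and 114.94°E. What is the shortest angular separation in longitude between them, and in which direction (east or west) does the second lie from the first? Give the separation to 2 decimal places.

Raw difference: 114.94 − -142.49 = 257.43°.
Normalise into (−180°, 180°]: 257.43° − 360° = -102.57°.
Negative ⇒ the second point lies to the west; separation 102.57°.

102.57° west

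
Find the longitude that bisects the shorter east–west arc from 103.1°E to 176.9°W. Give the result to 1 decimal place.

143.1°E

Signed shortest Δλ from +103.1° to -176.9° is +80.0°.
Midpoint longitude = +103.1° + (+80.0°)/2 = +103.1° + 40.0° = +143.1°.
(The naïve average (+103.1 + -176.9)/2 = -36.9° is on the wrong side of the globe.)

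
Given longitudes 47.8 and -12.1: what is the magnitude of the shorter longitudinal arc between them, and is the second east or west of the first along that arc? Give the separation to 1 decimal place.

Raw difference: -12.1 − 47.8 = -59.9°.
Normalise into (−180°, 180°]: -59.9° stays -59.9°.
Negative ⇒ the second point lies to the west; separation 59.9°.

59.9° west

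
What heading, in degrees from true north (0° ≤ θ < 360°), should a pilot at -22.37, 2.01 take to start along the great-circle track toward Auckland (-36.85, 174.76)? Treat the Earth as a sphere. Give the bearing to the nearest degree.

Δλ = 174.76 − 2.01 = 172.75°.
θ = atan2( sin Δλ · cos φ₂ , cos φ₁ · sin φ₂ − sin φ₁ · cos φ₂ · cos Δλ )
  = atan2(0.10099, -0.85670) = 173.277° → normalised to [0°, 360°): 173.277°.

173°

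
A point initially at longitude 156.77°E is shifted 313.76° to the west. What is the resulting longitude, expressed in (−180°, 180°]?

Start at +156.77°; shift −313.76° → -156.99°.
-156.99° already lies in (−180°, 180°].

156.99°W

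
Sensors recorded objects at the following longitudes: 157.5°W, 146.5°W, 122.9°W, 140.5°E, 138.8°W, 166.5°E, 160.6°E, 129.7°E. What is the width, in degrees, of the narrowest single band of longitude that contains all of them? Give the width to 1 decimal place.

Sort the longitudes: -157.5°, -146.5°, -138.8°, -122.9°, +129.7°, +140.5°, +160.6°, +166.5°.
Eastward gaps between consecutive values (wrapping around): 11.0°, 7.7°, 15.9°, 252.6°, 10.8°, 20.1°, 5.9°, 36.0°.
Largest gap = 252.6° ⇒ minimal covering band is its complement: 360° − 252.6° = 107.4°.
Band runs from +129.7° eastward to -122.9°, crossing the antimeridian.

107.4°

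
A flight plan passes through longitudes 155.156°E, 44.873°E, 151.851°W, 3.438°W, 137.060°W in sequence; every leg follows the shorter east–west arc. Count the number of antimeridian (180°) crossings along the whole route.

1

Leg 1: +155.156° → +44.873°, shortest Δλ = -110.283° (west) — does not cross 180°.
Leg 2: +44.873° → -151.851°, shortest Δλ = 163.276° (east) — crosses 180°.
Leg 3: -151.851° → -3.438°, shortest Δλ = 148.413° (east) — does not cross 180°.
Leg 4: -3.438° → -137.060°, shortest Δλ = -133.622° (west) — does not cross 180°.
Total crossings: 1.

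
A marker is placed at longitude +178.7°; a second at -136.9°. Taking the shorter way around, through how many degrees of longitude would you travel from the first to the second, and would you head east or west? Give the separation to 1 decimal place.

Raw difference: -136.9 − 178.7 = -315.6°.
Normalise into (−180°, 180°]: -315.6° + 360° = 44.4°.
Positive ⇒ the second point lies to the east; separation 44.4°.

44.4° east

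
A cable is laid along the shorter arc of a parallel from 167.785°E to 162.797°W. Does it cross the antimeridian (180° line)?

Naïve |-162.797 − 167.785| = 330.582° > 180°, so the shorter arc goes the other way round — across 180°.
Signed shortest Δλ = ((-162.797 − 167.785 + 180) mod 360) − 180 = 29.418°.
Going east by 29.418° from +167.785° passes through 180° before reaching -162.797°.

Yes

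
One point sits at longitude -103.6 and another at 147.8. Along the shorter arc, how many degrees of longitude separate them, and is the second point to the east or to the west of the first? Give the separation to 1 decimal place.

108.6° west

Raw difference: 147.8 − -103.6 = 251.4°.
Normalise into (−180°, 180°]: 251.4° − 360° = -108.6°.
Negative ⇒ the second point lies to the west; separation 108.6°.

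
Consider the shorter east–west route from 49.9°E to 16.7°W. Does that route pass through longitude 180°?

Signed shortest Δλ = ((-16.7 − 49.9 + 180) mod 360) − 180 = -66.6°.
Going west by 66.6° from +49.9° reaches -16.7° without touching 180°.

No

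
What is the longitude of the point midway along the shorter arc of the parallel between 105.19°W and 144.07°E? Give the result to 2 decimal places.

Signed shortest Δλ from -105.19° to +144.07° is -110.74°.
Midpoint longitude = -105.19° + (-110.74°)/2 = -105.19° − 55.37° = -160.56°.
(The naïve average (-105.19 + +144.07)/2 = 19.44° is on the wrong side of the globe.)

160.56°W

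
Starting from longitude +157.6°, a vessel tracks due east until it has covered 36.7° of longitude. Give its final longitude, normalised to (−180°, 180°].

-165.7°

Start at +157.6°; shift +36.7° → +194.3°.
+194.3° lies outside (−180°, 180°]; subtract 360° → -165.7°.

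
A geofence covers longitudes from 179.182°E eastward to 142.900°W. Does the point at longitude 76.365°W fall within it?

No

Band width going east from +179.182° to -142.900°: ((-142.900 − 179.182) mod 360) = 37.918°.
Offset of -76.365° east of the west edge: ((-76.365 − 179.182) mod 360) = 104.453°.
104.453° > 37.918° ⇒ outside.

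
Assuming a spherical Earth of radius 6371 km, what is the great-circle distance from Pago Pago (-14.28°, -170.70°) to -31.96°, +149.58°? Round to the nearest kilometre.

Δλ = 149.58 − -170.70 = 320.28°; wrapped into (−180°, 180°]: -39.72°.
Δφ = -31.96 − -14.28 = -17.68°.
a = sin²(Δφ/2) + cos φ₁ · cos φ₂ · sin²(Δλ/2) = 0.118508.
c = 2·atan2(√a, √(1−a)) = 0.70288 rad → d = 6371·c ≈ 4478.05 km.

4478 km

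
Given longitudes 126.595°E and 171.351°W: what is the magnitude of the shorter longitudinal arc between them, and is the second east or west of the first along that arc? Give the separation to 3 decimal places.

Raw difference: -171.351 − 126.595 = -297.946°.
Normalise into (−180°, 180°]: -297.946° + 360° = 62.054°.
Positive ⇒ the second point lies to the east; separation 62.054°.

62.054° east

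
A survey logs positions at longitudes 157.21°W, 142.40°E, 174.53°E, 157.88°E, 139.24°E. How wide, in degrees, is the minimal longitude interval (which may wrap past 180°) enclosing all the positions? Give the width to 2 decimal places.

Sort the longitudes: -157.21°, +139.24°, +142.40°, +157.88°, +174.53°.
Eastward gaps between consecutive values (wrapping around): 296.45°, 3.16°, 15.48°, 16.65°, 28.26°.
Largest gap = 296.45° ⇒ minimal covering band is its complement: 360° − 296.45° = 63.55°.
Band runs from +139.24° eastward to -157.21°, crossing the antimeridian.

63.55°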